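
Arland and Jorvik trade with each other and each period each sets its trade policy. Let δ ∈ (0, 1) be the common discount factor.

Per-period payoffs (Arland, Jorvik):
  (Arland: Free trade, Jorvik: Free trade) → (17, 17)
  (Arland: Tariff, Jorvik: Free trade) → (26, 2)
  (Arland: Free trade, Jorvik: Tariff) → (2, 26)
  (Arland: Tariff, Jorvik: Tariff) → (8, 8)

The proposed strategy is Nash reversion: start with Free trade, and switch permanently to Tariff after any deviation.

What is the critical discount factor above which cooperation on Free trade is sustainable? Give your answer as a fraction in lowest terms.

Cooperation forever yields 17 each period: 17/(1−δ).
Deviating yields 26 once, then 8 forever: 26 + 8δ/(1−δ).
No profitable deviation requires 17/(1−δ) ≥ 26 + 8δ/(1−δ).
Multiplying by (1−δ): 17 ≥ 26(1−δ) + 8δ = 26 − 18δ.
So 18δ ≥ 9, i.e. δ ≥ 9/18 = 1/2.

1/2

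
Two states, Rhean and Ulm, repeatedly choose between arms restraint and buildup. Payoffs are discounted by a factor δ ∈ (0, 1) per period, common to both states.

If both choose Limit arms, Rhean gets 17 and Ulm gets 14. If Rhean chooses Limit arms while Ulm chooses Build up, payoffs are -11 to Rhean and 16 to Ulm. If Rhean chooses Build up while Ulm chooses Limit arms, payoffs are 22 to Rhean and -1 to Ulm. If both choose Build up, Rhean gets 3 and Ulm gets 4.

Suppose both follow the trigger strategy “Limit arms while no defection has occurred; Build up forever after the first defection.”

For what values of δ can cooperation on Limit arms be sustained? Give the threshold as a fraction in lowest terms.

5/19

For Rhean: deviation gain 22−17 = 5, per-period punishment loss 17−3 = 14. IC gives δ ≥ 5/19.
For Ulm: gain 2, loss 10 per period, so δ ≥ 2/12 = 1/6.
The tighter constraint is Rhean's, so cooperation needs δ ≥ 5/19.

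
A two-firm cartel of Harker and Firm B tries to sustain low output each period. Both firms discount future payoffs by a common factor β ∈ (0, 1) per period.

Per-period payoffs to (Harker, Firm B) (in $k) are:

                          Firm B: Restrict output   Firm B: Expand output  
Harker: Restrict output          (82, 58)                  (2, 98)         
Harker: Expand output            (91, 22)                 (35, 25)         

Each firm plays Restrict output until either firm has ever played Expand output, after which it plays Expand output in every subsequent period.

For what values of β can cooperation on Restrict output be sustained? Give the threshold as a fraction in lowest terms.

For Harker: deviation gain 91−82 = 9, per-period punishment loss 82−35 = 47. IC gives β ≥ 9/56.
For Firm B: gain 40, loss 33 per period, so β ≥ 40/73.
The tighter constraint is Firm B's, so cooperation needs β ≥ 40/73.

40/73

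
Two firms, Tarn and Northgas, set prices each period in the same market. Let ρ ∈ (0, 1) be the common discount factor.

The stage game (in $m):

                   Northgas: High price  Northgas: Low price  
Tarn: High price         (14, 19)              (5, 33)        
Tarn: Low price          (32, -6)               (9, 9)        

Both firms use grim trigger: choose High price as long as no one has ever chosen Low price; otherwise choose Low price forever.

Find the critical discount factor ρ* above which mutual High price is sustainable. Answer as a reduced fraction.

Tarn's threshold: (32−14)/(32−9) = 18/23.
Northgas's threshold: (33−19)/(33−9) = 7/12.
18/23 > 7/12, so Tarn binds and ρ* = 18/23.

18/23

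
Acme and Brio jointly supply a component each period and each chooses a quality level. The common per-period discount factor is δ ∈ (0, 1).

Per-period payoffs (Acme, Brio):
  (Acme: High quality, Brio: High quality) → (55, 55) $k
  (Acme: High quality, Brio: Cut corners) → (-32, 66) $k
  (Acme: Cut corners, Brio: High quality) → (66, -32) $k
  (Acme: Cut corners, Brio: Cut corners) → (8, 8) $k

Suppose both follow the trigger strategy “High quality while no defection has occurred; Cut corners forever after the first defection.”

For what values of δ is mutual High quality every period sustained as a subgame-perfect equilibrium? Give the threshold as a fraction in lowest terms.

55/(1−δ) ≥ 66 + 8δ/(1−δ)
55 ≥ 66 − 58δ
δ ≥ 11/58.

11/58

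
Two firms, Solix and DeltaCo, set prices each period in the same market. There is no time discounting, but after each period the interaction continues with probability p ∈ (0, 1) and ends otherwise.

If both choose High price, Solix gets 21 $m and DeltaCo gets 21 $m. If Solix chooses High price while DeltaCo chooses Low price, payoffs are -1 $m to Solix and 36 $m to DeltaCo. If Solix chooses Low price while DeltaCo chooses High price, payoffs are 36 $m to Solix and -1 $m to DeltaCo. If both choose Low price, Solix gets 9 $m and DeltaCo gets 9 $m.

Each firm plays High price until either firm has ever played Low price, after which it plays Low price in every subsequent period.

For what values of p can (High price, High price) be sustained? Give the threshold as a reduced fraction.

With no time discounting, the continuation probability p plays the role of the discount factor.
Grim-trigger IC: 21/(1−p) ≥ 36 + 9p/(1−p) ⇒ p ≥ (36−21)/(36−9) = 5/9.

5/9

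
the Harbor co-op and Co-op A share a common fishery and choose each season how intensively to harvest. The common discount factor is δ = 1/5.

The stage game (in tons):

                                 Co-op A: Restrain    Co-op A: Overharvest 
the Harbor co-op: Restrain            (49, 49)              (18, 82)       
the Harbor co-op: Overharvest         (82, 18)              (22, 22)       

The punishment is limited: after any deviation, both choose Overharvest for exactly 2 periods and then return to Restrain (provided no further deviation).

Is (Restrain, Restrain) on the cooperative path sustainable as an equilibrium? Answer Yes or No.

No

IC: δ+…+δ^2 ≥ (82−49)/(49−22) = 11/9.
At δ = 1/5: partial sum = 0.2400 < 1.2222. Cooperation not sustainable.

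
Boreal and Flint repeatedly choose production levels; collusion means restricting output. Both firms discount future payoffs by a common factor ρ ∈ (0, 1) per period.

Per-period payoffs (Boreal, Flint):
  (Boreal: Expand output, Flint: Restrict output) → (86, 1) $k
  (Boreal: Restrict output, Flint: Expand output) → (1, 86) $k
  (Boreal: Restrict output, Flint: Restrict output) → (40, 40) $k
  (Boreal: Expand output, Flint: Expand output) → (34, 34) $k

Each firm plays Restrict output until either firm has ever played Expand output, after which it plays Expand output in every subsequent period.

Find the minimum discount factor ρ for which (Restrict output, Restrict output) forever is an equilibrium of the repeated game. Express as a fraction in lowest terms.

23/26

One-period gain from deviating is 86 − 40 = 46. The loss is 40 − 34 = 6 in every subsequent period, with present value 6·ρ/(1−ρ).
Deviation is unprofitable when 6·ρ/(1−ρ) ≥ 46, i.e. ρ/(1−ρ) ≥ 23/3.
Equivalently ρ ≥ 46/(46+6) = 23/26.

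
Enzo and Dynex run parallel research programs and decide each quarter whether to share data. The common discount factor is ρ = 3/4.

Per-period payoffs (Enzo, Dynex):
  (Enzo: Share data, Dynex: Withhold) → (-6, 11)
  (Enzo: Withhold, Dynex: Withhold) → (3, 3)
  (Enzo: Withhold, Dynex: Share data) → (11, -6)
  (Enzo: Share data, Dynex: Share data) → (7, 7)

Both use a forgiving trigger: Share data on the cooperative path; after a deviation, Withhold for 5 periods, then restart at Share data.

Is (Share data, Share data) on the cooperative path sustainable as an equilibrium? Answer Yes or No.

A one-shot deviation gives 11 now, then 3 for 5 periods, then back to 7.
Gain from deviating: (11−7) today; loss: (7−3) in each of the next 5 periods.
No-deviation condition: (7−3)(ρ+…+ρ^5) ≥ 11−7, i.e. ρ+…+ρ^5 ≥ 1.
At ρ = 3/4: ρ+…+ρ^5 = 2.2881 ≥ 1.0000.
So cooperation is sustainable.

Yes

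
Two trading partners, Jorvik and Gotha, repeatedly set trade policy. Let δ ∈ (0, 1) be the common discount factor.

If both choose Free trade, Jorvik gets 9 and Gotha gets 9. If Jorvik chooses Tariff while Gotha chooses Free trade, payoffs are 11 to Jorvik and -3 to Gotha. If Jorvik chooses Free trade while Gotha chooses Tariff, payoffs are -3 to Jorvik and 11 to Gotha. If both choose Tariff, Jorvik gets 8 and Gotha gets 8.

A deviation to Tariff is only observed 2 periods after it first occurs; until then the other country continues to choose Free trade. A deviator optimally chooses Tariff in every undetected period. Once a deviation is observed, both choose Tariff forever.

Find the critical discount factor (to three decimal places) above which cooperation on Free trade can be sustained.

0.816

Deviating for the 2 undetected periods gains 11−9 = 2 per period over cooperation, then loses 9−8 = 1 per period forever once punishment starts.
Gain: 2(1 + δ + … + δ^1); loss: 1·δ^2/(1−δ).
No profitable deviation ⇔ 2(1−δ^2) ≤ 1·δ^2, i.e. δ^2 ≥ 2/(2+1) = 2/3.
Hence δ ≥ (2/3)^(1/2) ≈ 0.816.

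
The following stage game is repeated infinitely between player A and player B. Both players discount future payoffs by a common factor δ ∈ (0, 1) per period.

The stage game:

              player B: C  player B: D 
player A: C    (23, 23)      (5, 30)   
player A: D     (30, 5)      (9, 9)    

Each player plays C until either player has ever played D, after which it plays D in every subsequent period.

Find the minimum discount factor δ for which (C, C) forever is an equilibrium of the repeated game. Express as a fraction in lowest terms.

1/3

Under grim trigger the critical discount factor is (T−C)/(T−P) with T = 30, C = 23, P = 9.
δ* = (30−23)/(30−9) = 7/21 = 1/3.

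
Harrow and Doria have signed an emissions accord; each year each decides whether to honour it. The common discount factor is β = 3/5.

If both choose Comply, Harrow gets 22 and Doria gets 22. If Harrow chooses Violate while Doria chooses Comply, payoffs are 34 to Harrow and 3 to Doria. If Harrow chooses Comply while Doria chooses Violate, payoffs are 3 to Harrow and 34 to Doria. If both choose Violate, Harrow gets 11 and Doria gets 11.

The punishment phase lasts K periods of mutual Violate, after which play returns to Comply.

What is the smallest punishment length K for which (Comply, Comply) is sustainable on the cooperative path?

Need Σ_{k=1}^{K} β^k ≥ (34−22)/(22−11) = 1.0909 at β = 3/5.
At K = 2 the sum is 0.9600 < 1.0909; at K = 3 it is 1.1760 ≥ 1.0909.
So the minimum punishment length is K = 3.

3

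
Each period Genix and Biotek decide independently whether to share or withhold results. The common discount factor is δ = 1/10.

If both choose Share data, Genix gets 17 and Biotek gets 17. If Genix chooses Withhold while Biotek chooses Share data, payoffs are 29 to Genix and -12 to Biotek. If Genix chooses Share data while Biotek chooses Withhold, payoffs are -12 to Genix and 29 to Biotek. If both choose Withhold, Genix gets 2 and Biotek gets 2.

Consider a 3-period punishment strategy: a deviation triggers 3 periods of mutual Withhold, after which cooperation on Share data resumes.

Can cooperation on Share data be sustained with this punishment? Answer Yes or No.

No

Comparing payoff streams over the 4 periods until play realigns: cooperate → 17(1+δ+…+δ^3); deviate → 29 + 2(δ+…+δ^3).
Cooperation is sustained iff (17−2)(δ+…+δ^3) ≥ 29−17.
δ+…+δ^3 = 1/10·(1−(1/10)^3)/(1−1/10) = 0.1110, and (29−17)/(17−2) = 0.8000.
0.1110 < 0.8000, so cooperation is not sustainable.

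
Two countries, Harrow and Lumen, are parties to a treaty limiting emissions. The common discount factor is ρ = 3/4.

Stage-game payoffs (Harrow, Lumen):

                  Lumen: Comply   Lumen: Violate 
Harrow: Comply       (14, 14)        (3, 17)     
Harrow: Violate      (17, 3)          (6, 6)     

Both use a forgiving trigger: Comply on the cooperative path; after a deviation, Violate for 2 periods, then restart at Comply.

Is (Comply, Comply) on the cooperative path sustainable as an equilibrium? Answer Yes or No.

Yes

A one-shot deviation gives 17 now, then 6 for 2 periods, then back to 14.
Gain from deviating: (17−14) today; loss: (14−6) in each of the next 2 periods.
No-deviation condition: (14−6)(ρ+…+ρ^2) ≥ 17−14, i.e. ρ+…+ρ^2 ≥ 3/8.
At ρ = 3/4: ρ+…+ρ^2 = 1.3125 ≥ 0.3750.
So cooperation is sustainable.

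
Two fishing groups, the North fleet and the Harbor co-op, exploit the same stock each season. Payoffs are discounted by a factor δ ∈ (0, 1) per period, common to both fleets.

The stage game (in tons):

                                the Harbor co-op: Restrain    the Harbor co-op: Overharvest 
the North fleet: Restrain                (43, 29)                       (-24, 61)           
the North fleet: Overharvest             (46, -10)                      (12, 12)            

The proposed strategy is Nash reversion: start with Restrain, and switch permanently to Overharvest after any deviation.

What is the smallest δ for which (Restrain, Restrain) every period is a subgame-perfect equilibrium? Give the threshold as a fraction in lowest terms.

32/49

For the North fleet: deviation gain 46−43 = 3, per-period punishment loss 43−12 = 31. IC gives δ ≥ 3/34.
For the Harbor co-op: gain 32, loss 17 per period, so δ ≥ 32/49.
The tighter constraint is the Harbor co-op's, so cooperation needs δ ≥ 32/49.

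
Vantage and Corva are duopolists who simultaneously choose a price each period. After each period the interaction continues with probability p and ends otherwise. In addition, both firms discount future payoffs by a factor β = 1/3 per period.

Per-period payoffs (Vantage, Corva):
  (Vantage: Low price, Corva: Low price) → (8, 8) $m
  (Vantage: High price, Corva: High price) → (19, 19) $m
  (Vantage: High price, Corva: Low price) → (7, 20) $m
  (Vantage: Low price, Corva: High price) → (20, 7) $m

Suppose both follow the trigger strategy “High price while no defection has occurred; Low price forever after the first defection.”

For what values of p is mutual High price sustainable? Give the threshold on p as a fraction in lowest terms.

With continuation probability p and discount β, the effective per-period discount factor is βp.
Grim-trigger IC: βp ≥ (20−19)/(20−8) = 1/12.
So p ≥ (1/12)/(1/3) = 1/4.

1/4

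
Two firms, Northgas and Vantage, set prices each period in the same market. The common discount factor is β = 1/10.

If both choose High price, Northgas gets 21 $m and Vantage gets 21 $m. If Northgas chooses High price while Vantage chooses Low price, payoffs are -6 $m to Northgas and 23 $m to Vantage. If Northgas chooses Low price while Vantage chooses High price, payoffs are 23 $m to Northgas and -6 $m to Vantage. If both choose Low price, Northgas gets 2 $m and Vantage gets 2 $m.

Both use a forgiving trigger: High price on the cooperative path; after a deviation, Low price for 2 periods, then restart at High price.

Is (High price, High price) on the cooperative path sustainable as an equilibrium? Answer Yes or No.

Yes

A one-shot deviation gives 23 now, then 2 for 2 periods, then back to 21.
Gain from deviating: (23−21) today; loss: (21−2) in each of the next 2 periods.
No-deviation condition: (21−2)(β+…+β^2) ≥ 23−21, i.e. β+…+β^2 ≥ 2/19.
At β = 1/10: β+…+β^2 = 0.1100 ≥ 0.1053.
So cooperation is sustainable.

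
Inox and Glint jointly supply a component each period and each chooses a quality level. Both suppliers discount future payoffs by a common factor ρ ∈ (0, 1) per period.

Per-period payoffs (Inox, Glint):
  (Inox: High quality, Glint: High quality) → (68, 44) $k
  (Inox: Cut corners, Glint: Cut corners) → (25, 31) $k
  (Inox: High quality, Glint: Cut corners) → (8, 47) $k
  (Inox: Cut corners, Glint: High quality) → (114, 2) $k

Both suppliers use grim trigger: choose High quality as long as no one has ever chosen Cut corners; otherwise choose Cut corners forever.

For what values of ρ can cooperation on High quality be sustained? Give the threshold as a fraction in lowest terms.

46/89

Inox: cooperation gives 68 each period; deviation gives 114 once then 25 forever.
  68/(1−ρ) ≥ 114 + 25ρ/(1−ρ) ⇒ ρ ≥ 46/89.
Glint: cooperation gives 44 each period; deviation gives 47 once then 31 forever.
  ρ ≥ 3/16.
Both must hold, so the binding constraint is Inox's: ρ ≥ 46/89.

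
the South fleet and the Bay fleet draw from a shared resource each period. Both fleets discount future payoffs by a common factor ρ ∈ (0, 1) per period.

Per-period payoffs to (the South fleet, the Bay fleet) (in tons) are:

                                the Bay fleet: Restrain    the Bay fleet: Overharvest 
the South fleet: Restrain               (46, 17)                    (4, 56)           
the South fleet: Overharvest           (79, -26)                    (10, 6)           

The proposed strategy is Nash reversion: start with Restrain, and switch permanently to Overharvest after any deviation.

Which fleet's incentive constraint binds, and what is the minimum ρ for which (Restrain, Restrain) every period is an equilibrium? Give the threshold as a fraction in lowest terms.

For the South fleet: deviation gain 79−46 = 33, per-period punishment loss 46−10 = 36. IC gives ρ ≥ 33/69 = 11/23.
For the Bay fleet: gain 39, loss 11 per period, so ρ ≥ 39/50.
The tighter constraint is the Bay fleet's, so cooperation needs ρ ≥ 39/50.

the Bay fleet; ρ ≥ 39/50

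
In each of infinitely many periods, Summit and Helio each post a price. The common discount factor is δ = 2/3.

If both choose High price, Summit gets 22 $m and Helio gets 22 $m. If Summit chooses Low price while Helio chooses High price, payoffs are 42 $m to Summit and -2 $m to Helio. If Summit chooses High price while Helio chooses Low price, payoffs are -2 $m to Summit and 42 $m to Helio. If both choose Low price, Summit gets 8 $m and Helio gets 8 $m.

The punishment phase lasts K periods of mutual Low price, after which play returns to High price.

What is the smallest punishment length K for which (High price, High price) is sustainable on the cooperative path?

4

IC: δ(1−δ^K)/(1−δ) ≥ (42−22)/(22−8) = 10/7.
With δ = 2/3: need 1 − δ^K ≥ 10/7·(1−2/3)/(2/3), i.e. δ^K ≤ 0.2857.
Since (2/3)^3 = 0.2963 and (2/3)^4 = 0.1975, the smallest such K is 4.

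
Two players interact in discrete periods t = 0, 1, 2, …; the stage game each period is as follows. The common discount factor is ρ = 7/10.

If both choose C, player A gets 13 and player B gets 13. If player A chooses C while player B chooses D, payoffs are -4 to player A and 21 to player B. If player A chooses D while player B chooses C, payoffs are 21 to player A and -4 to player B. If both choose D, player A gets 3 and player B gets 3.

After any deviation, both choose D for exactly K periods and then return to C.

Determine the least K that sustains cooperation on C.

2

No profitable deviation requires (13−3)(ρ+…+ρ^K) ≥ 21−13, i.e. ρ+…+ρ^K ≥ 4/5 ≈ 0.8000.
With ρ = 7/10, the partial sums are K=1: 0.7000, K=2: 1.1900.
K = 2 is the first length at which the sum reaches 0.8000.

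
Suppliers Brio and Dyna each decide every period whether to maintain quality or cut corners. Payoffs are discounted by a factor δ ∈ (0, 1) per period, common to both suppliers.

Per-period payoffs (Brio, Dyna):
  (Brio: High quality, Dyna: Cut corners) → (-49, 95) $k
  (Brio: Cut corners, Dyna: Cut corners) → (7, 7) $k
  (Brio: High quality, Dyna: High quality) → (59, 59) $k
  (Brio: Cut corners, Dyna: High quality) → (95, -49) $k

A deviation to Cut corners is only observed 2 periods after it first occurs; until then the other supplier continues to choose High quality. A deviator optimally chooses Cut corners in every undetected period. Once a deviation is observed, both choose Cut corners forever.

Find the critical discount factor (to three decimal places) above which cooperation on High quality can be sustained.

The best deviation is to choose Cut corners for all 2 undetected periods, earning 95 each, then 7 forever once detected.
Deviation value: 95(1−δ^2)/(1−δ) + 7δ^2/(1−δ); cooperation value: 59/(1−δ).
IC: 59 ≥ 95(1−δ^2) + 7δ^2 = 95 − 88δ^2.
So δ^2 ≥ 36/88 = 9/22, giving δ ≥ (9/22)^(1/2) ≈ 0.640.

0.640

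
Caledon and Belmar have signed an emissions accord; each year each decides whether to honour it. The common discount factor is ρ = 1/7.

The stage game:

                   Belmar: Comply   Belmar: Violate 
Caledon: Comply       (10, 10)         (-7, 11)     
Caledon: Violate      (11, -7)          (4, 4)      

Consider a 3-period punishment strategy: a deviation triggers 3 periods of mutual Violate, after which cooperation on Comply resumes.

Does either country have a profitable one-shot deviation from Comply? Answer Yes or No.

IC: ρ+…+ρ^3 ≥ (11−10)/(10−4) = 1/6.
At ρ = 1/7: partial sum = 0.1662 < 0.1667. Cooperation not sustainable.

Yes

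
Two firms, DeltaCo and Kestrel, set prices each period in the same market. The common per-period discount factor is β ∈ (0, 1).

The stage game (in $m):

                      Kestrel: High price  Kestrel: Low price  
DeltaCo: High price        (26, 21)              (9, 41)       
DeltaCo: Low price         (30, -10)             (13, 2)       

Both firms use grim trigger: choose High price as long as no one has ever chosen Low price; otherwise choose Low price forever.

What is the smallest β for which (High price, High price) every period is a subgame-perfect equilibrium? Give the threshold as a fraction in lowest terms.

DeltaCo: cooperation gives 26 each period; deviation gives 30 once then 13 forever.
  26/(1−β) ≥ 30 + 13β/(1−β) ⇒ β ≥ 4/17.
Kestrel: cooperation gives 21 each period; deviation gives 41 once then 2 forever.
  β ≥ 20/39.
Both must hold, so the binding constraint is Kestrel's: β ≥ 20/39.

20/39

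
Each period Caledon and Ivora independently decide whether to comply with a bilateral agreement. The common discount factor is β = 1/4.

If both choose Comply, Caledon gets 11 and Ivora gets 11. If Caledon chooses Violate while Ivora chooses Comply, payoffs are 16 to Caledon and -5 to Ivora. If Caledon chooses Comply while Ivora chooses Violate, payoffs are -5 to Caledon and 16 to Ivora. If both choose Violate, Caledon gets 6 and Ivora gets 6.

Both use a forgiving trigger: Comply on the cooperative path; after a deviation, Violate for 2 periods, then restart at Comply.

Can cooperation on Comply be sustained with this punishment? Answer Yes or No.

No

IC: β+…+β^2 ≥ (16−11)/(11−6) = 1.
At β = 1/4: partial sum = 0.3125 < 1.0000. Cooperation not sustainable.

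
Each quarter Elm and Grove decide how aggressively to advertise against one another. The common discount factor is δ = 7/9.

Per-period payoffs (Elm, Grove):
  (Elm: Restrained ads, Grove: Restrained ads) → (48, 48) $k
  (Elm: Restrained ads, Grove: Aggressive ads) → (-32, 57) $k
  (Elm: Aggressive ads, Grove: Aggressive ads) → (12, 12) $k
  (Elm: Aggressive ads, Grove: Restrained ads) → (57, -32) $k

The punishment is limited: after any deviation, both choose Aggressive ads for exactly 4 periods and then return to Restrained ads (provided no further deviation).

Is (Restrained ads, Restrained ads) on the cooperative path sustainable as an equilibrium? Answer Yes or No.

Yes

IC: δ+…+δ^4 ≥ (57−48)/(48−12) = 1/4.
At δ = 7/9: partial sum = 2.2192 ≥ 0.2500. Cooperation sustainable.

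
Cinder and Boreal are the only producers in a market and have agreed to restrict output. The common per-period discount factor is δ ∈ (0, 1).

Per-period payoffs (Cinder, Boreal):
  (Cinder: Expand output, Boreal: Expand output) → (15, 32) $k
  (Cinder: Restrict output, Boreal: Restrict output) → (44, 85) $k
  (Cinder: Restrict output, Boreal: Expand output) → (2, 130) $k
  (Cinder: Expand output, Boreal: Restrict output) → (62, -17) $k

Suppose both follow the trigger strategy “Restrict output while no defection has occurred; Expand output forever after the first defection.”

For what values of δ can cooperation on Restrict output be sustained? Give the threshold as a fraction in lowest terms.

45/98

For Cinder: deviation gain 62−44 = 18, per-period punishment loss 44−15 = 29. IC gives δ ≥ 18/47.
For Boreal: gain 45, loss 53 per period, so δ ≥ 45/98.
The tighter constraint is Boreal's, so cooperation needs δ ≥ 45/98.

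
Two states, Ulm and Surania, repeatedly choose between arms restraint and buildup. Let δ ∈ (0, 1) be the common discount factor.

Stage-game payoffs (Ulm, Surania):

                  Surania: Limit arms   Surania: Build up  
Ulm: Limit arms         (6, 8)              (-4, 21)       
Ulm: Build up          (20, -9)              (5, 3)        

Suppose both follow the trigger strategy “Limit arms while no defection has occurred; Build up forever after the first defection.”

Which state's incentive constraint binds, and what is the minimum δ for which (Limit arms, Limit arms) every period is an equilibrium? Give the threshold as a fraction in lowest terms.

Ulm's threshold: (20−6)/(20−5) = 14/15.
Surania's threshold: (21−8)/(21−3) = 13/18.
14/15 > 13/18, so Ulm binds and δ* = 14/15.

Ulm; δ ≥ 14/15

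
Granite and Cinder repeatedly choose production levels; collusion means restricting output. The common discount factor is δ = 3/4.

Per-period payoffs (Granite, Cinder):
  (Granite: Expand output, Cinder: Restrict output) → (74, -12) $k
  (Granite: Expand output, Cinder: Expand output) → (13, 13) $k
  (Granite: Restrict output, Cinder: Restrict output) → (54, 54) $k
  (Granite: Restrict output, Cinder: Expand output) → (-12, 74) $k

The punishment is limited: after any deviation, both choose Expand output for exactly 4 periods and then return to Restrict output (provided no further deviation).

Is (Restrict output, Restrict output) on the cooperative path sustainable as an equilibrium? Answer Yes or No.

Yes

A one-shot deviation gives 74 now, then 13 for 4 periods, then back to 54.
Gain from deviating: (74−54) today; loss: (54−13) in each of the next 4 periods.
No-deviation condition: (54−13)(δ+…+δ^4) ≥ 74−54, i.e. δ+…+δ^4 ≥ 20/41.
At δ = 3/4: δ+…+δ^4 = 2.0508 ≥ 0.4878.
So cooperation is sustainable.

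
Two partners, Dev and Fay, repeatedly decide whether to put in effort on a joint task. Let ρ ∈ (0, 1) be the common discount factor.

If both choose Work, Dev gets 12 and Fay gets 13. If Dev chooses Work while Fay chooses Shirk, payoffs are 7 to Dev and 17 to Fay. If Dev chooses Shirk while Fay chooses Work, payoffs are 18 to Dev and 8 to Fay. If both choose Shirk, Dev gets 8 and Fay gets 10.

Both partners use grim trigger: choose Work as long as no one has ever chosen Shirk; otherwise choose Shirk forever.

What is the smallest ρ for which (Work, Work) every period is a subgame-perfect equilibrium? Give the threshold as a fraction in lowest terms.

For Dev: deviation gain 18−12 = 6, per-period punishment loss 12−8 = 4. IC gives ρ ≥ 6/10 = 3/5.
For Fay: gain 4, loss 3 per period, so ρ ≥ 4/7.
The tighter constraint is Dev's, so cooperation needs ρ ≥ 3/5.

3/5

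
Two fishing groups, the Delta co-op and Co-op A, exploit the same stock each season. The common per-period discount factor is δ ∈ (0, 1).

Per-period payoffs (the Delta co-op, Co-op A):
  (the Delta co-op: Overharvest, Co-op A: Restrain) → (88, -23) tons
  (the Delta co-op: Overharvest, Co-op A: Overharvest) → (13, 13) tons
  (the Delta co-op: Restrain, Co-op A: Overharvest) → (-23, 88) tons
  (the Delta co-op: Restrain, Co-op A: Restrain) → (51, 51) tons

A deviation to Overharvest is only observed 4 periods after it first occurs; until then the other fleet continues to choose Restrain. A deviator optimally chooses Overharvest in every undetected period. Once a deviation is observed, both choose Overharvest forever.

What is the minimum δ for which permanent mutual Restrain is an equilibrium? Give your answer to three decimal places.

A deviator earns 88 for 4 periods, then 13 forever; cooperating earns 51 forever. Multiplying the IC by (1−δ):
51 ≥ 88(1−δ^4) + 13δ^4, so 75·δ^4 ≥ 37 and δ^4 ≥ 37/75.
δ ≥ (37/75)^(1/4) ≈ 0.838.

0.838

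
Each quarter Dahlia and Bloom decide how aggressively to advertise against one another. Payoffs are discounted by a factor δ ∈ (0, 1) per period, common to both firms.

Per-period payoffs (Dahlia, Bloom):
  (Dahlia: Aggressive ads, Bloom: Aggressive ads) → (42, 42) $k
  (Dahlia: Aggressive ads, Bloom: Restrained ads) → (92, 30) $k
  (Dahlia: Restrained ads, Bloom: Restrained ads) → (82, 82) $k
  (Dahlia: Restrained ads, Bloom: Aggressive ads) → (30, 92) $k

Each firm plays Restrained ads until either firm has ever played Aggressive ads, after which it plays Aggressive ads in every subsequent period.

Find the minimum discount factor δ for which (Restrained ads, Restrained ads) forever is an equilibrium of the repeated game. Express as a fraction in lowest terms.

1/5

Cooperation forever yields 82 each period: 82/(1−δ).
Deviating yields 92 once, then 42 forever: 92 + 42δ/(1−δ).
No profitable deviation requires 82/(1−δ) ≥ 92 + 42δ/(1−δ).
Multiplying by (1−δ): 82 ≥ 92(1−δ) + 42δ = 92 − 50δ.
So 50δ ≥ 10, i.e. δ ≥ 10/50 = 1/5.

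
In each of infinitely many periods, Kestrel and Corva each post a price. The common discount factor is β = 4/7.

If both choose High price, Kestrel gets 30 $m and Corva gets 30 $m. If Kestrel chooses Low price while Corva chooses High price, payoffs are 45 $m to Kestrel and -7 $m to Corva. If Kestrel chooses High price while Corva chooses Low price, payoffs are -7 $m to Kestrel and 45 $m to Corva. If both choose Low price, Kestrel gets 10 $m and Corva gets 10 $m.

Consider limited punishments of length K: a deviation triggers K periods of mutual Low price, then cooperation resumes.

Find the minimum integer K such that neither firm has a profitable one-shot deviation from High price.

Need Σ_{k=1}^{K} β^k ≥ (45−30)/(30−10) = 0.7500 at β = 4/7.
At K = 1 the sum is 0.5714 < 0.7500; at K = 2 it is 0.8980 ≥ 0.7500.
So the minimum punishment length is K = 2.

2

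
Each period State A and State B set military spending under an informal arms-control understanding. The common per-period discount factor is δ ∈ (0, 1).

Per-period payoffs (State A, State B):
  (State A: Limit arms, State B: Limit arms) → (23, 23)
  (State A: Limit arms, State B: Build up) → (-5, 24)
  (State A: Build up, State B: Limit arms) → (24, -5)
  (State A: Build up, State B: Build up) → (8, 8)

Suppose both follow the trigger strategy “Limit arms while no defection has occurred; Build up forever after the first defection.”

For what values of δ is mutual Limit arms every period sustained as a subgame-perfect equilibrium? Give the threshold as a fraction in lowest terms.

1/16

23/(1−δ) ≥ 24 + 8δ/(1−δ)
23 ≥ 24 − 16δ
δ ≥ 1/16.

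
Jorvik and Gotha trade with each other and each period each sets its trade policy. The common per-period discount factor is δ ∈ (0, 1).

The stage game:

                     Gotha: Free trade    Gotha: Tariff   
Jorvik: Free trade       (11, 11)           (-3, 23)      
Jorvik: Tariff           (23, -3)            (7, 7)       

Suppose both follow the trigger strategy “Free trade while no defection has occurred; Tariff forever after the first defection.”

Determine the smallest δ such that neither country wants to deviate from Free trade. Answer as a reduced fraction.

3/4

Under grim trigger the critical discount factor is (T−C)/(T−P) with T = 23, C = 11, P = 7.
δ* = (23−11)/(23−7) = 12/16 = 3/4.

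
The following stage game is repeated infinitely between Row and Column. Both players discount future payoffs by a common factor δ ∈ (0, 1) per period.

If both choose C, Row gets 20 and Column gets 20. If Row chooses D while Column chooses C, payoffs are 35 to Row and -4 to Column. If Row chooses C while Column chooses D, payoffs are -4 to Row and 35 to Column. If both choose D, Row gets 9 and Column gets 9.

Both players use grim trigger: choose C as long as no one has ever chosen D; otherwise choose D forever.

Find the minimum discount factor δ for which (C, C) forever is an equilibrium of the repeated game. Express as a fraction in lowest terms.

One-period gain from deviating is 35 − 20 = 15. The loss is 20 − 9 = 11 in every subsequent period, with present value 11·δ/(1−δ).
Deviation is unprofitable when 11·δ/(1−δ) ≥ 15, i.e. δ/(1−δ) ≥ 15/11.
Equivalently δ ≥ 15/(15+11) = 15/26.

15/26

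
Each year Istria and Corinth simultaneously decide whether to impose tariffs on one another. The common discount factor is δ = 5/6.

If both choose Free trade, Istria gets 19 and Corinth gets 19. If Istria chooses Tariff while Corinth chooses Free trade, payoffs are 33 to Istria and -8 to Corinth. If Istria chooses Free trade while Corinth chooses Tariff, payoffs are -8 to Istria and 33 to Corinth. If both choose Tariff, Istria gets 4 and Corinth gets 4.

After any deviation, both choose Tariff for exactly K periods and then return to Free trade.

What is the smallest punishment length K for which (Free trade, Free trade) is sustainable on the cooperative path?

2

No profitable deviation requires (19−4)(δ+…+δ^K) ≥ 33−19, i.e. δ+…+δ^K ≥ 14/15 ≈ 0.9333.
With δ = 5/6, the partial sums are K=1: 0.8333, K=2: 1.5278.
K = 2 is the first length at which the sum reaches 0.9333.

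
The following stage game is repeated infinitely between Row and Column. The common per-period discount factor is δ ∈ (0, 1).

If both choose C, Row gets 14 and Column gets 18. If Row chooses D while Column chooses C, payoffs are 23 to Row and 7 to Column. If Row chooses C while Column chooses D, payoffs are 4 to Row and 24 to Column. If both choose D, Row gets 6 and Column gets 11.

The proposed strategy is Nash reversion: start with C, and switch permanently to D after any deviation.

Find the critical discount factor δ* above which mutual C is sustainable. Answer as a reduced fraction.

9/17

Row: cooperation gives 14 each period; deviation gives 23 once then 6 forever.
  14/(1−δ) ≥ 23 + 6δ/(1−δ) ⇒ δ ≥ 9/17.
Column: cooperation gives 18 each period; deviation gives 24 once then 11 forever.
  δ ≥ 6/13.
Both must hold, so the binding constraint is Row's: δ ≥ 9/17.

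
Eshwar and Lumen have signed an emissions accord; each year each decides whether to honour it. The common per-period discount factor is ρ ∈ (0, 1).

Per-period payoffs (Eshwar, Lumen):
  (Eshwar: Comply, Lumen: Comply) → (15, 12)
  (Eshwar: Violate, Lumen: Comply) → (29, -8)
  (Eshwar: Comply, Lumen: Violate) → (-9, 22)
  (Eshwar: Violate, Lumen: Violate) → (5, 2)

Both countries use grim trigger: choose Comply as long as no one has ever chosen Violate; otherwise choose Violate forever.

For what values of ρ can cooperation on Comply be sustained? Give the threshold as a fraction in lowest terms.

7/12

For Eshwar: deviation gain 29−15 = 14, per-period punishment loss 15−5 = 10. IC gives ρ ≥ 14/24 = 7/12.
For Lumen: gain 10, loss 10 per period, so ρ ≥ 10/20 = 1/2.
The tighter constraint is Eshwar's, so cooperation needs ρ ≥ 7/12.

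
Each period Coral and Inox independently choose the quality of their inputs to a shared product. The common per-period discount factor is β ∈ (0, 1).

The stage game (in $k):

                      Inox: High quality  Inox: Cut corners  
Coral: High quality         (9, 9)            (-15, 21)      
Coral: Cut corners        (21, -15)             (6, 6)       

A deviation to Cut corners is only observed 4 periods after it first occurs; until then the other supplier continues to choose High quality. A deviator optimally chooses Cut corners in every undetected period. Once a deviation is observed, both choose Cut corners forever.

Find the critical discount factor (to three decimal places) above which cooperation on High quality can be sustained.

The best deviation is to choose Cut corners for all 4 undetected periods, earning 21 each, then 6 forever once detected.
Deviation value: 21(1−β^4)/(1−β) + 6β^4/(1−β); cooperation value: 9/(1−β).
IC: 9 ≥ 21(1−β^4) + 6β^4 = 21 − 15β^4.
So β^4 ≥ 12/15 = 4/5, giving β ≥ (4/5)^(1/4) ≈ 0.946.

0.946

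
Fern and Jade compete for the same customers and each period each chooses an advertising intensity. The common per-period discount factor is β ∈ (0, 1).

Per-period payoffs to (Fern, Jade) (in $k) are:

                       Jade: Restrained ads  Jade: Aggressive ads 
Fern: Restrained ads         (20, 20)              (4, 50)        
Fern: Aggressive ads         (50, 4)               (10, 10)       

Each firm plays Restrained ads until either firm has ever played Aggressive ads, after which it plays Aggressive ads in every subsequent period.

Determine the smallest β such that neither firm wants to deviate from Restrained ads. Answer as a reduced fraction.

Cooperation forever yields 20 each period: 20/(1−β).
Deviating yields 50 once, then 10 forever: 50 + 10β/(1−β).
No profitable deviation requires 20/(1−β) ≥ 50 + 10β/(1−β).
Multiplying by (1−β): 20 ≥ 50(1−β) + 10β = 50 − 40β.
So 40β ≥ 30, i.e. β ≥ 30/40 = 3/4.

3/4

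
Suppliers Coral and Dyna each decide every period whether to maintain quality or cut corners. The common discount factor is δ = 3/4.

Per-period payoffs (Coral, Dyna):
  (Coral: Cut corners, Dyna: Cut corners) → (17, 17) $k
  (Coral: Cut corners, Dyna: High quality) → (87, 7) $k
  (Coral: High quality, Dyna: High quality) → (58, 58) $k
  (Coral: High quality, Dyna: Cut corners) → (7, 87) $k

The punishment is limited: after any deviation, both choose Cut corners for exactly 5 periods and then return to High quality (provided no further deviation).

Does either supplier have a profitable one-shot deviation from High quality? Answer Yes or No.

No

Comparing payoff streams over the 6 periods until play realigns: cooperate → 58(1+δ+…+δ^5); deviate → 87 + 17(δ+…+δ^5).
Cooperation is sustained iff (58−17)(δ+…+δ^5) ≥ 87−58.
δ+…+δ^5 = 3/4·(1−(3/4)^5)/(1−3/4) = 2.2881, and (87−58)/(58−17) = 0.7073.
2.2881 ≥ 0.7073, so cooperation is sustainable.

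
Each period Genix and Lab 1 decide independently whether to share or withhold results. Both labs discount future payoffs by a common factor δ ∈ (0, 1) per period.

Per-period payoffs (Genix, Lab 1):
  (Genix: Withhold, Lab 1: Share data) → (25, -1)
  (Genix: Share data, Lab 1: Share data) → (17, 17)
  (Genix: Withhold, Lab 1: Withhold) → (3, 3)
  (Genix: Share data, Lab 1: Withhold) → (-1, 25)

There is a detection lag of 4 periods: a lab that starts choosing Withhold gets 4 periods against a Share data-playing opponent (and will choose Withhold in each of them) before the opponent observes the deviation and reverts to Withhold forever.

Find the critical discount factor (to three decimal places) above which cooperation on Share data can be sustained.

0.777

A deviator earns 25 for 4 periods, then 3 forever; cooperating earns 17 forever. Multiplying the IC by (1−δ):
17 ≥ 25(1−δ^4) + 3δ^4, so 22·δ^4 ≥ 8 and δ^4 ≥ 4/11.
δ ≥ (4/11)^(1/4) ≈ 0.777.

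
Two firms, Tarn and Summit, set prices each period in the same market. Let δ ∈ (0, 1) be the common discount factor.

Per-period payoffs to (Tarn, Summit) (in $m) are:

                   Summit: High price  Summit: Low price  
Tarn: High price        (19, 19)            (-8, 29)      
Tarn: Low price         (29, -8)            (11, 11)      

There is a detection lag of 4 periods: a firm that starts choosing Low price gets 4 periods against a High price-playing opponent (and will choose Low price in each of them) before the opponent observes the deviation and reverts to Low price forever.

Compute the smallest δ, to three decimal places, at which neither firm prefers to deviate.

0.863

A deviator earns 29 for 4 periods, then 11 forever; cooperating earns 19 forever. Multiplying the IC by (1−δ):
19 ≥ 29(1−δ^4) + 11δ^4, so 18·δ^4 ≥ 10 and δ^4 ≥ 5/9.
δ ≥ (5/9)^(1/4) ≈ 0.863.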